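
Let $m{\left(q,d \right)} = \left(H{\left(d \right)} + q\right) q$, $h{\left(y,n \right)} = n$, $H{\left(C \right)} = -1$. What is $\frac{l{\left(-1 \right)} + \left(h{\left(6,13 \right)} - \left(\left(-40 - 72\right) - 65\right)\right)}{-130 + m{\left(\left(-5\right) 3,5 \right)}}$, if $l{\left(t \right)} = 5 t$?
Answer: $\frac{37}{22} \approx 1.6818$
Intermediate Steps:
$m{\left(q,d \right)} = q \left(-1 + q\right)$ ($m{\left(q,d \right)} = \left(-1 + q\right) q = q \left(-1 + q\right)$)
$\frac{l{\left(-1 \right)} + \left(h{\left(6,13 \right)} - \left(\left(-40 - 72\right) - 65\right)\right)}{-130 + m{\left(\left(-5\right) 3,5 \right)}} = \frac{5 \left(-1\right) + \left(13 - \left(\left(-40 - 72\right) - 65\right)\right)}{-130 + \left(-5\right) 3 \left(-1 - 15\right)} = \frac{-5 + \left(13 - \left(-112 - 65\right)\right)}{-130 - 15 \left(-1 - 15\right)} = \frac{-5 + \left(13 - -177\right)}{-130 - -240} = \frac{-5 + \left(13 + 177\right)}{-130 + 240} = \frac{-5 + 190}{110} = 185 \cdot \frac{1}{110} = \frac{37}{22}$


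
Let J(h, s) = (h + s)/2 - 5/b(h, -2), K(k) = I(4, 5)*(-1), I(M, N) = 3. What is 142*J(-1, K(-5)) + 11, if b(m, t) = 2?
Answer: -628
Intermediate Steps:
K(k) = -3 (K(k) = 3*(-1) = -3)
J(h, s) = -5/2 + h/2 + s/2 (J(h, s) = (h + s)/2 - 5/2 = (h + s)*(1/2) - 5*1/2 = (h/2 + s/2) - 5/2 = -5/2 + h/2 + s/2)
142*J(-1, K(-5)) + 11 = 142*(-5/2 + (1/2)*(-1) + (1/2)*(-3)) + 11 = 142*(-5/2 - 1/2 - 3/2) + 11 = 142*(-9/2) + 11 = -639 + 11 = -628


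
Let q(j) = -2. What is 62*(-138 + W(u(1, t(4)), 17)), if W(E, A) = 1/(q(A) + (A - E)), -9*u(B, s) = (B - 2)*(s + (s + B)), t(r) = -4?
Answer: -607197/71 ≈ -8552.1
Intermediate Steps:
u(B, s) = -(-2 + B)*(B + 2*s)/9 (u(B, s) = -(B - 2)*(s + (s + B))/9 = -(-2 + B)*(s + (B + s))/9 = -(-2 + B)*(B + 2*s)/9)
W(E, A) = 1/(-2 + A - E) (W(E, A) = 1/(-2 + (A - E)) = 1/(-2 + A - E))
62*(-138 + W(u(1, t(4)), 17)) = 62*(-138 + 1/(-2 + 17 - (-⅑*1² + (2/9)*1 + (4/9)*(-4) - 2/9*1*(-4)))) = 62*(-138 + 1/(-2 + 17 - (-⅑*1 + 2/9 - 16/9 + 8/9))) = 62*(-138 + 1/(-2 + 17 - (-⅑ + 2/9 - 16/9 + 8/9))) = 62*(-138 + 1/(-2 + 17 - 1*(-7/9))) = 62*(-138 + 1/(-2 + 17 + 7/9)) = 62*(-138 + 1/(142/9)) = 62*(-138 + 9/142) = 62*(-19587/142) = -607197/71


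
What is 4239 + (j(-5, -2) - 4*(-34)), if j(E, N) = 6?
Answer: 4381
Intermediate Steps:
4239 + (j(-5, -2) - 4*(-34)) = 4239 + (6 - 4*(-34)) = 4239 + (6 + 136) = 4239 + 142 = 4381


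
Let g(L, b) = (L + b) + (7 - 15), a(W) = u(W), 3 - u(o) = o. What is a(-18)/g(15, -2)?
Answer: 21/5 ≈ 4.2000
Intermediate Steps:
u(o) = 3 - o
a(W) = 3 - W
g(L, b) = -8 + L + b (g(L, b) = (L + b) - 8 = -8 + L + b)
a(-18)/g(15, -2) = (3 - 1*(-18))/(-8 + 15 - 2) = (3 + 18)/5 = 21*(⅕) = 21/5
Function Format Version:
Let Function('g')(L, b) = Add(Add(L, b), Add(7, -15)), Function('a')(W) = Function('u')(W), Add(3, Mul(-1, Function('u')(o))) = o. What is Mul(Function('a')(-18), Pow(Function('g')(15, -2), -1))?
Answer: Rational(21, 5) ≈ 4.2000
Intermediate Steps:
Function('u')(o) = Add(3, Mul(-1, o))
Function('a')(W) = Add(3, Mul(-1, W))
Function('g')(L, b) = Add(-8, L, b) (Function('g')(L, b) = Add(Add(L, b), -8) = Add(-8, L, b))
Mul(Function('a')(-18), Pow(Function('g')(15, -2), -1)) = Mul(Add(3, Mul(-1, -18)), Pow(Add(-8, 15, -2), -1)) = Mul(Add(3, 18), Pow(5, -1)) = Mul(21, Rational(1, 5)) = Rational(21, 5)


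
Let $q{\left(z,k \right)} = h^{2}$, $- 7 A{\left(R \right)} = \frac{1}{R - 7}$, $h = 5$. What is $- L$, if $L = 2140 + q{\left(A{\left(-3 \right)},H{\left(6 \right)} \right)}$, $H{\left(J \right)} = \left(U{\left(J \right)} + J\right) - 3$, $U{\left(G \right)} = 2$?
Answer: $-2165$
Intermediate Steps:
$A{\left(R \right)} = - \frac{1}{7 \left(-7 + R\right)}$ ($A{\left(R \right)} = - \frac{1}{7 \left(R - 7\right)} = - \frac{1}{7 \left(-7 + R\right)}$)
$H{\left(J \right)} = -1 + J$ ($H{\left(J \right)} = \left(2 + J\right) - 3 = -1 + J$)
$q{\left(z,k \right)} = 25$ ($q{\left(z,k \right)} = 5^{2} = 25$)
$L = 2165$ ($L = 2140 + 25 = 2165$)
$- L = \left(-1\right) 2165 = -2165$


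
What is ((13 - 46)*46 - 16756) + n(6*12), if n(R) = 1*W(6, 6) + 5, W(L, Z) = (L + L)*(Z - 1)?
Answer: -18209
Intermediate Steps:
W(L, Z) = 2*L*(-1 + Z) (W(L, Z) = (2*L)*(-1 + Z) = 2*L*(-1 + Z))
n(R) = 65 (n(R) = 1*(2*6*(-1 + 6)) + 5 = 1*(2*6*5) + 5 = 1*60 + 5 = 60 + 5 = 65)
((13 - 46)*46 - 16756) + n(6*12) = ((13 - 46)*46 - 16756) + 65 = (-33*46 - 16756) + 65 = (-1518 - 16756) + 65 = -18274 + 65 = -18209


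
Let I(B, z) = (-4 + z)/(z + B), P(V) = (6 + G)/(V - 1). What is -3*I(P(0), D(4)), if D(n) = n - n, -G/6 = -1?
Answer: -1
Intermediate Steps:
G = 6 (G = -6*(-1) = 6)
D(n) = 0
P(V) = 12/(-1 + V) (P(V) = (6 + 6)/(V - 1) = 12/(-1 + V))
I(B, z) = (-4 + z)/(B + z)
-3*I(P(0), D(4)) = -3*(-4 + 0)/(12/(-1 + 0) + 0) = -3*(-4)/(12/(-1) + 0) = -3*(-4)/(12*(-1) + 0) = -3*(-4)/(-12 + 0) = -3*(-4)/(-12) = -(-1)*(-4)/4 = -3*⅓ = -1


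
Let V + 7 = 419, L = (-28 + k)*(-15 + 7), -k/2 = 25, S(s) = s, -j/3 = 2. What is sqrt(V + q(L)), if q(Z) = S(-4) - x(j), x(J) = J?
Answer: 3*sqrt(46) ≈ 20.347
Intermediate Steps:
j = -6 (j = -3*2 = -6)
k = -50 (k = -2*25 = -50)
L = 624 (L = (-28 - 50)*(-15 + 7) = -78*(-8) = 624)
q(Z) = 2 (q(Z) = -4 - 1*(-6) = -4 + 6 = 2)
V = 412 (V = -7 + 419 = 412)
sqrt(V + q(L)) = sqrt(412 + 2) = sqrt(414) = 3*sqrt(46)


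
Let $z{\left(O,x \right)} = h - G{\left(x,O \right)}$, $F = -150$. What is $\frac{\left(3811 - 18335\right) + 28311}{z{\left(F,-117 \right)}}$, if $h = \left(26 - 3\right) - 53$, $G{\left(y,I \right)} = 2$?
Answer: $- \frac{13787}{32} \approx -430.84$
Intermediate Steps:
$h = -30$ ($h = 23 - 53 = -30$)
$z{\left(O,x \right)} = -32$ ($z{\left(O,x \right)} = -30 - 2 = -32$)
$\frac{\left(3811 - 18335\right) + 28311}{z{\left(F,-117 \right)}} = \frac{\left(3811 - 18335\right) + 28311}{-32} = \left(-14524 + 28311\right) \left(- \frac{1}{32}\right) = 13787 \left(- \frac{1}{32}\right) = - \frac{13787}{32}$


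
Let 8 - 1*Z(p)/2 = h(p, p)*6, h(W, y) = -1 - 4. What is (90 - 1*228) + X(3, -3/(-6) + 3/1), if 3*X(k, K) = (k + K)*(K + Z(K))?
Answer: 137/4 ≈ 34.250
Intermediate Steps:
h(W, y) = -5
Z(p) = 76 (Z(p) = 16 - (-10)*6 = 16 - 2*(-30) = 16 + 60 = 76)
X(k, K) = (76 + K)*(K + k)/3 (X(k, K) = ((k + K)*(K + 76))/3 = ((K + k)*(76 + K))/3 = ((76 + K)*(K + k))/3 = (76 + K)*(K + k)/3)
(90 - 1*228) + X(3, -3/(-6) + 3/1) = (90 - 1*228) + ((-3/(-6) + 3/1)²/3 + 76*(-3/(-6) + 3/1)/3 + (76/3)*3 + (⅓)*(-3/(-6) + 3/1)*3) = (90 - 228) + ((-3*(-⅙) + 3*1)²/3 + 76*(-3*(-⅙) + 3*1)/3 + 76 + (⅓)*(-3*(-⅙) + 3*1)*3) = -138 + ((½ + 3)²/3 + 76*(½ + 3)/3 + 76 + (⅓)*(½ + 3)*3) = -138 + ((7/2)²/3 + (76/3)*(7/2) + 76 + (⅓)*(7/2)*3) = -138 + ((⅓)*(49/4) + 266/3 + 76 + 7/2) = -138 + (49/12 + 266/3 + 76 + 7/2) = -138 + 689/4 = 137/4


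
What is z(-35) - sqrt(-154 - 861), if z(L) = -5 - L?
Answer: 30 - I*sqrt(1015) ≈ 30.0 - 31.859*I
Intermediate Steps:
z(-35) - sqrt(-154 - 861) = (-5 - 1*(-35)) - sqrt(-154 - 861) = (-5 + 35) - sqrt(-1015) = 30 - I*sqrt(1015)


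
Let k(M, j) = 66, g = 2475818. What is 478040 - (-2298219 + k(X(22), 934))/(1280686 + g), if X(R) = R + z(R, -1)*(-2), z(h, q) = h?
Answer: 598587156771/1252168 ≈ 4.7804e+5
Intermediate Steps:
X(R) = -R (X(R) = R + R*(-2) = R - 2*R = -R)
478040 - (-2298219 + k(X(22), 934))/(1280686 + g) = 478040 - (-2298219 + 66)/(1280686 + 2475818) = 478040 - (-2298153)/3756504 = 478040 - 1*(-766051/1252168) = 478040 + 766051/1252168 = 598587156771/1252168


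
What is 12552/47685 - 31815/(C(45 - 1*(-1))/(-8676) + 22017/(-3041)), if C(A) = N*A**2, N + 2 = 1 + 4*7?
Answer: 5883490369327/2556361060 ≈ 2301.5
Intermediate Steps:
N = 27 (N = -2 + (1 + 4*7) = -2 + (1 + 28) = -2 + 29 = 27)
C(A) = 27*A**2
12552/47685 - 31815/(C(45 - 1*(-1))/(-8676) + 22017/(-3041)) = 12552/47685 - 31815/((27*(45 - 1*(-1))**2)/(-8676) + 22017/(-3041)) = 12552*(1/47685) - 31815/((27*(45 + 1)**2)*(-1/8676) + 22017*(-1/3041)) = 4184/15895 - 31815/((27*46**2)*(-1/8676) - 22017/3041) = 4184/15895 - 31815/((27*2116)*(-1/8676) - 22017/3041) = 4184/15895 - 31815/(57132*(-1/8676) - 22017/3041) = 4184/15895 - 31815/(-1587/241 - 22017/3041) = 4184/15895 - 31815/(-10132164/732881) = 4184/15895 - 31815*(-732881/10132164) = 4184/15895 + 370104905/160828 = 5883490369327/2556361060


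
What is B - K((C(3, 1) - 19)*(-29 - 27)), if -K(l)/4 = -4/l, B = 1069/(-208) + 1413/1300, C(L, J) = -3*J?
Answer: -125217/30800 ≈ -4.0655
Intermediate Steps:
B = -1621/400 (B = 1069*(-1/208) + 1413*(1/1300) = -1069/208 + 1413/1300 = -1621/400 ≈ -4.0525)
K(l) = 16/l (K(l) = -(-16)/l = 16/l)
B - K((C(3, 1) - 19)*(-29 - 27)) = -1621/400 - 16/((-3*1 - 19)*(-29 - 27)) = -1621/400 - 16/((-3 - 19)*(-56)) = -1621/400 - 16/((-22*(-56))) = -1621/400 - 16/1232 = -1621/400 - 1*1/77 = -1621/400 - 1/77 = -125217/30800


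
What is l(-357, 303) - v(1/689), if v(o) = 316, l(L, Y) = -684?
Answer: -1000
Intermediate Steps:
l(-357, 303) - v(1/689) = -684 - 1*316 = -684 - 316 = -1000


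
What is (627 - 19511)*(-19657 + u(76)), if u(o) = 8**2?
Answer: 369994212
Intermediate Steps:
u(o) = 64
(627 - 19511)*(-19657 + u(76)) = (627 - 19511)*(-19657 + 64) = -18884*(-19593) = 369994212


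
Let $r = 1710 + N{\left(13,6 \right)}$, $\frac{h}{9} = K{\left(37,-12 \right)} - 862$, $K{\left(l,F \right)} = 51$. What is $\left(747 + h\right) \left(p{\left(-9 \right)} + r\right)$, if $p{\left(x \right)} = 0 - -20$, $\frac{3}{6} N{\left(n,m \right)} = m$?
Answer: $-11413584$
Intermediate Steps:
$N{\left(n,m \right)} = 2 m$
$p{\left(x \right)} = 20$ ($p{\left(x \right)} = 0 + 20 = 20$)
$h = -7299$ ($h = 9 \left(51 - 862\right) = 9 \left(-811\right) = -7299$)
$r = 1722$ ($r = 1710 + 2 \cdot 6 = 1710 + 12 = 1722$)
$\left(747 + h\right) \left(p{\left(-9 \right)} + r\right) = \left(747 - 7299\right) \left(20 + 1722\right) = \left(-6552\right) 1742 = -11413584$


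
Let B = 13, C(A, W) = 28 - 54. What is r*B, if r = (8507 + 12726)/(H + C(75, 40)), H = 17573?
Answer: 276029/17547 ≈ 15.731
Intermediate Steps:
C(A, W) = -26
r = 21233/17547 (r = (8507 + 12726)/(17573 - 26) = 21233/17547 ≈ 1.2101)
r*B = (21233/17547)*13 = 276029/17547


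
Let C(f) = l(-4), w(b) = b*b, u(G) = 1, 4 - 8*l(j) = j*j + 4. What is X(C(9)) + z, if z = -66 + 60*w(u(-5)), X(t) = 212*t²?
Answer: 842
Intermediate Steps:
l(j) = -j²/8 (l(j) = ½ - (j*j + 4)/8 = ½ - (j² + 4)/8 = ½ - (4 + j²)/8 = ½ + (-½ - j²/8) = -j²/8)
w(b) = b²
C(f) = -2 (C(f) = -⅛*(-4)² = -⅛*16 = -2)
z = -6 (z = -66 + 60*1² = -66 + 60*1 = -66 + 60 = -6)
X(C(9)) + z = 212*(-2)² - 6 = 212*4 - 6 = 848 - 6 = 842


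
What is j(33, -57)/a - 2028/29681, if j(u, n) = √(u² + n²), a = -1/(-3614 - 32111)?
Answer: -2028/29681 + 107175*√482 ≈ 2.3530e+6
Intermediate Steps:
a = 1/35725 (a = -1/(-35725) = -1*(-1/35725) = 1/35725 ≈ 2.7992e-5)
j(u, n) = √(n² + u²)
j(33, -57)/a - 2028/29681 = √((-57)² + 33²)/(1/35725) - 2028/29681 = √(3249 + 1089)*35725 - 2028*1/29681 = √4338*35725 - 2028/29681 = (3*√482)*35725 - 2028/29681 = 107175*√482 - 2028/29681 = -2028/29681 + 107175*√482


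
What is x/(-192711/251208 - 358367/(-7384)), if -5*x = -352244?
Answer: 13612174904016/9229341595 ≈ 1474.9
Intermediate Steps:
x = 352244/5 (x = -⅕*(-352244) = 352244/5 ≈ 70449.)
x/(-192711/251208 - 358367/(-7384)) = 352244/(5*(-192711/251208 - 358367/(-7384))) = 352244/(5*(-192711*1/251208 - 358367*(-1/7384))) = 352244/(5*(-64237/83736 + 358367/7384)) = 352244/(5*(1845868319/38644164)) = (352244/5)*(38644164/1845868319) = 13612174904016/9229341595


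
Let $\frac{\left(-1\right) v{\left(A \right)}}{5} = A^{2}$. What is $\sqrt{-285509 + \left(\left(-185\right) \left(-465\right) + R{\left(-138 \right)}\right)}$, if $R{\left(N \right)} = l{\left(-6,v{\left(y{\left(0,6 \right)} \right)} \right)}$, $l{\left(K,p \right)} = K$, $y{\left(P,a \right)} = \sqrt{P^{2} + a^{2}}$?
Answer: $i \sqrt{199490} \approx 446.64 i$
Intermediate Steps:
$v{\left(A \right)} = - 5 A^{2}$
$R{\left(N \right)} = -6$
$\sqrt{-285509 + \left(\left(-185\right) \left(-465\right) + R{\left(-138 \right)}\right)} = \sqrt{-285509 - -86019} = \sqrt{-285509 + \left(86025 - 6\right)} = \sqrt{-285509 + 86019} = \sqrt{-199490} = i \sqrt{199490}$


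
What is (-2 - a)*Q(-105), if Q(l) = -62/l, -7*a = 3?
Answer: -682/735 ≈ -0.92789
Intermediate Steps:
a = -3/7 (a = -1/7*3 = -3/7 ≈ -0.42857)
(-2 - a)*Q(-105) = (-2 - 1*(-3/7))*(-62/(-105)) = (-2 + 3/7)*(-62*(-1/105)) = -11/7*62/105 = -682/735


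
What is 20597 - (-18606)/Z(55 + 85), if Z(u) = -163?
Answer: 3338705/163 ≈ 20483.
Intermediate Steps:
20597 - (-18606)/Z(55 + 85) = 20597 - (-18606)/(-163) = 20597 - (-18606)*(-1)/163 = 20597 - 1*18606/163 = 20597 - 18606/163 = 3338705/163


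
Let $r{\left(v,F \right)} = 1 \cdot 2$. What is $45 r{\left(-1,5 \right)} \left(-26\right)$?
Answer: $-2340$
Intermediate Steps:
$r{\left(v,F \right)} = 2$
$45 r{\left(-1,5 \right)} \left(-26\right) = 45 \cdot 2 \left(-26\right) = 90 \left(-26\right) = -2340$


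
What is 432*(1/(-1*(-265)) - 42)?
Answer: -4807728/265 ≈ -18142.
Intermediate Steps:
432*(1/(-1*(-265)) - 42) = 432*(1/265 - 42) = 432*(-11129/265) = -4807728/265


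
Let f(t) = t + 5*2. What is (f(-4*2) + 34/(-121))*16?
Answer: 3328/121 ≈ 27.504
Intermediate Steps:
f(t) = 10 + t (f(t) = t + 10 = 10 + t)
(f(-4*2) + 34/(-121))*16 = ((10 - 4*2) + 34/(-121))*16 = ((10 - 8) + 34*(-1/121))*16 = (2 - 34/121)*16 = (208/121)*16 = 3328/121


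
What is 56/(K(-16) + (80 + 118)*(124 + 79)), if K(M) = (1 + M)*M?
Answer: 28/20217 ≈ 0.0013850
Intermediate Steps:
K(M) = M*(1 + M)
56/(K(-16) + (80 + 118)*(124 + 79)) = 56/(-16*(1 - 16) + (80 + 118)*(124 + 79)) = 56/(-16*(-15) + 198*203) = 56/(240 + 40194) = 56/40434 = 56*(1/40434) = 28/20217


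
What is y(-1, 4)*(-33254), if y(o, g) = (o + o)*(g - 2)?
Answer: 133016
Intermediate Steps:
y(o, g) = 2*o*(-2 + g) (y(o, g) = (2*o)*(-2 + g) = 2*o*(-2 + g))
y(-1, 4)*(-33254) = (2*(-1)*(-2 + 4))*(-33254) = (2*(-1)*2)*(-33254) = -4*(-33254) = 133016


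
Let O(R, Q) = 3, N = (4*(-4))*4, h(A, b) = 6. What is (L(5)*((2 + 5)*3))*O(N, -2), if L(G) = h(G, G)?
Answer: 378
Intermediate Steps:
L(G) = 6
N = -64 (N = -16*4 = -64)
(L(5)*((2 + 5)*3))*O(N, -2) = (6*((2 + 5)*3))*3 = (6*(7*3))*3 = (6*21)*3 = 126*3 = 378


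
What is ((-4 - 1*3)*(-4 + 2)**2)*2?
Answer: -56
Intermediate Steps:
((-4 - 1*3)*(-4 + 2)**2)*2 = ((-4 - 3)*(-2)**2)*2 = -7*4*2 = -28*2 = -56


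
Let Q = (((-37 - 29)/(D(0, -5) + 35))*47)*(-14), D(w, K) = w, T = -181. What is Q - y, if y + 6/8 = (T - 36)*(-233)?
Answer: -986389/20 ≈ -49319.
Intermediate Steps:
y = 202241/4 (y = -¾ + (-181 - 36)*(-233) = -¾ - 217*(-233) = -¾ + 50561 = 202241/4 ≈ 50560.)
Q = 6204/5 (Q = (((-37 - 29)/(0 + 35))*47)*(-14) = (-66/35*47)*(-14) = (-66*1/35*47)*(-14) = -66/35*47*(-14) = -3102/35*(-14) = 6204/5 ≈ 1240.8)
Q - y = 6204/5 - 1*202241/4 = 6204/5 - 202241/4 = -986389/20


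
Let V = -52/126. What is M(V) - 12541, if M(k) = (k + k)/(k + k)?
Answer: -12540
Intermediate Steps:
V = -26/63 (V = -52*1/126 = -26/63 ≈ -0.41270)
M(k) = 1 (M(k) = (2*k)/((2*k)) = (2*k)*(1/(2*k)) = 1)
M(V) - 12541 = 1 - 12541 = -12540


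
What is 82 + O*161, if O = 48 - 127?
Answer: -12637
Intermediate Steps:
O = -79
82 + O*161 = 82 - 79*161 = 82 - 12719 = -12637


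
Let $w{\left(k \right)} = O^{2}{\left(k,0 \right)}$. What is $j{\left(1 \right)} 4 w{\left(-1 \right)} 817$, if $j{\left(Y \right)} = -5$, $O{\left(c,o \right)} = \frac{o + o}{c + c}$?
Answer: $0$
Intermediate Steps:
$O{\left(c,o \right)} = \frac{o}{c}$ ($O{\left(c,o \right)} = \frac{2 o}{2 c} = 2 o \frac{1}{2 c} = \frac{o}{c}$)
$w{\left(k \right)} = 0$ ($w{\left(k \right)} = \left(\frac{0}{k}\right)^{2} = 0^{2} = 0$)
$j{\left(1 \right)} 4 w{\left(-1 \right)} 817 = \left(-5\right) 4 \cdot 0 \cdot 817 = \left(-20\right) 0 \cdot 817 = 0 \cdot 817 = 0$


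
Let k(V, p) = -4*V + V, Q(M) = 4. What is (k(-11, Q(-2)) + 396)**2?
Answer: 184041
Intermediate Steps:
k(V, p) = -3*V
(k(-11, Q(-2)) + 396)**2 = (-3*(-11) + 396)**2 = (33 + 396)**2 = 429**2 = 184041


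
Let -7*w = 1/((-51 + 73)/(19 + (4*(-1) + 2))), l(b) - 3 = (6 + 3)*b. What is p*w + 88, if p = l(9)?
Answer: 866/11 ≈ 78.727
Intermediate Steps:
l(b) = 3 + 9*b (l(b) = 3 + (6 + 3)*b = 3 + 9*b)
p = 84 (p = 3 + 9*9 = 3 + 81 = 84)
w = -17/154 (w = -(19 + (4*(-1) + 2))/(-51 + 73)/7 = -1/(7*(22/(19 + (-4 + 2)))) = -1/(7*(22/(19 - 2))) = -1/(7*(22/17)) = -1/(7*(22*(1/17))) = -1/(7*22/17) = -1/7*17/22 = -17/154 ≈ -0.11039)
p*w + 88 = 84*(-17/154) + 88 = -102/11 + 88 = 866/11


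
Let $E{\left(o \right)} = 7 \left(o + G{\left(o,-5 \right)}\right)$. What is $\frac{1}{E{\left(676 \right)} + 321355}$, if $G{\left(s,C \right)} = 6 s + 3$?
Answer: $\frac{1}{354500} \approx 2.8209 \cdot 10^{-6}$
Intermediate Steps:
$G{\left(s,C \right)} = 3 + 6 s$
$E{\left(o \right)} = 21 + 49 o$ ($E{\left(o \right)} = 7 \left(o + \left(3 + 6 o\right)\right) = 7 \left(3 + 7 o\right) = 21 + 49 o$)
$\frac{1}{E{\left(676 \right)} + 321355} = \frac{1}{\left(21 + 49 \cdot 676\right) + 321355} = \frac{1}{\left(21 + 33124\right) + 321355} = \frac{1}{33145 + 321355} = \frac{1}{354500}$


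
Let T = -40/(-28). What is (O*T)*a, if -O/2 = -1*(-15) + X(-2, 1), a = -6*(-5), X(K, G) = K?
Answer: -7800/7 ≈ -1114.3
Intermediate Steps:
a = 30
T = 10/7 (T = -40*(-1/28) = 10/7 ≈ 1.4286)
O = -26 (O = -2*(-1*(-15) - 2) = -2*(15 - 2) = -2*13 = -26)
(O*T)*a = -26*10/7*30 = -260/7*30 = -7800/7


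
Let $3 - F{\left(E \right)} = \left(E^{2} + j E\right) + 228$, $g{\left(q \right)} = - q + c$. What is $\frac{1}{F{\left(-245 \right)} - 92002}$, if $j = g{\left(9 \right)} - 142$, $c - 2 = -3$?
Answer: $- \frac{1}{189492} \approx -5.2773 \cdot 10^{-6}$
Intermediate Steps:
$c = -1$ ($c = 2 - 3 = -1$)
$g{\left(q \right)} = -1 - q$ ($g{\left(q \right)} = - q - 1 = -1 - q$)
$j = -152$ ($j = \left(-1 - 9\right) - 142 = -10 - 142 = -152$)
$F{\left(E \right)} = -225 - E^{2} + 152 E$ ($F{\left(E \right)} = 3 - \left(\left(E^{2} - 152 E\right) + 228\right) = 3 - \left(228 + E^{2} - 152 E\right) = -225 - E^{2} + 152 E$)
$\frac{1}{F{\left(-245 \right)} - 92002} = \frac{1}{\left(-225 - \left(-245\right)^{2} + 152 \left(-245\right)\right) - 92002} = \frac{1}{\left(-225 - 60025 - 37240\right) - 92002} = \frac{1}{-97490 - 92002} = \frac{1}{-189492} = - \frac{1}{189492}$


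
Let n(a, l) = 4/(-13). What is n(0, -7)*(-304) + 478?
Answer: 7430/13 ≈ 571.54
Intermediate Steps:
n(a, l) = -4/13 (n(a, l) = 4*(-1/13) = -4/13)
n(0, -7)*(-304) + 478 = -4/13*(-304) + 478 = 1216/13 + 478 = 7430/13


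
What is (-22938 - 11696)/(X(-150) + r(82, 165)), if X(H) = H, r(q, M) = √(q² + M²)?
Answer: -5195100/11449 - 34634*√33949/11449 ≈ -1011.1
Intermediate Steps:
r(q, M) = √(M² + q²)
(-22938 - 11696)/(X(-150) + r(82, 165)) = (-22938 - 11696)/(-150 + √(165² + 82²)) = -34634/(-150 + √(27225 + 6724)) = -34634/(-150 + √33949)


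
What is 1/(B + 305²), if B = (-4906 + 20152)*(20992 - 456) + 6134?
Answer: 1/313191015 ≈ 3.1929e-9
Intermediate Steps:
B = 313097990 (B = 15246*20536 + 6134 = 313091856 + 6134 = 313097990)
1/(B + 305²) = 1/(313097990 + 305²) = 1/(313097990 + 93025) = 1/313191015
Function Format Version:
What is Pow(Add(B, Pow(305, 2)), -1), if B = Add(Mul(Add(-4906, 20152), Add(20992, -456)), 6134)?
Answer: Rational(1, 313191015) ≈ 3.1929e-9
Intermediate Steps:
B = 313097990 (B = Add(Mul(15246, 20536), 6134) = Add(313091856, 6134) = 313097990)
Pow(Add(B, Pow(305, 2)), -1) = Pow(Add(313097990, Pow(305, 2)), -1) = Pow(Add(313097990, 93025), -1) = Pow(313191015, -1) = Rational(1, 313191015)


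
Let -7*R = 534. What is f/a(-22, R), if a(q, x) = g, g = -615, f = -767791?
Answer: 767791/615 ≈ 1248.4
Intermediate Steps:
R = -534/7 (R = -1/7*534 = -534/7 ≈ -76.286)
a(q, x) = -615
f/a(-22, R) = -767791/(-615) = -767791*(-1/615) = 767791/615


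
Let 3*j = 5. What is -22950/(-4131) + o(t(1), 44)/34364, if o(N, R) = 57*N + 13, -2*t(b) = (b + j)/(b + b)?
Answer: 1717975/309276 ≈ 5.5548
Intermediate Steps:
j = 5/3 (j = (⅓)*5 = 5/3 ≈ 1.6667)
t(b) = -(5/3 + b)/(4*b) (t(b) = -(b + 5/3)/(2*(b + b)) = -(5/3 + b)/(2*(2*b)) = -(5/3 + b)*1/(2*b)/2 = -(5/3 + b)/(4*b))
o(N, R) = 13 + 57*N
-22950/(-4131) + o(t(1), 44)/34364 = -22950/(-4131) + (13 + 57*((1/12)*(-5 - 3*1)/1))/34364 = -22950*(-1/4131) + (13 + 57*((1/12)*1*(-5 - 3)))*(1/34364) = 50/9 + (13 + 57*((1/12)*1*(-8)))*(1/34364) = 50/9 + (13 + 57*(-⅔))*(1/34364) = 50/9 + (13 - 38)*(1/34364) = 50/9 - 25*1/34364 = 50/9 - 25/34364 = 1717975/309276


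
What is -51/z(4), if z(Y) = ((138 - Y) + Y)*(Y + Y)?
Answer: -17/368 ≈ -0.046196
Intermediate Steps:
z(Y) = 276*Y (z(Y) = 138*(2*Y) = 276*Y)
-51/z(4) = -51/(276*4) = -51/1104 = -51*1/1104 = -17/368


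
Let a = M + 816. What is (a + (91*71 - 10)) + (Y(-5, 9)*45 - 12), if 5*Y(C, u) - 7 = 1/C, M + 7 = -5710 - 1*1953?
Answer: -1769/5 ≈ -353.80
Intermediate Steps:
M = -7670 (M = -7 + (-5710 - 1*1953) = -7 + (-5710 - 1953) = -7 - 7663 = -7670)
Y(C, u) = 7/5 + 1/(5*C)
a = -6854 (a = -7670 + 816 = -6854)
(a + (91*71 - 10)) + (Y(-5, 9)*45 - 12) = (-6854 + (91*71 - 10)) + (((1/5)*(1 + 7*(-5))/(-5))*45 - 12) = (-6854 + (6461 - 10)) + (((1/5)*(-1/5)*(1 - 35))*45 - 12) = (-6854 + 6451) + (((1/5)*(-1/5)*(-34))*45 - 12) = -403 + ((34/25)*45 - 12) = -403 + (306/5 - 12) = -403 + 246/5 = -1769/5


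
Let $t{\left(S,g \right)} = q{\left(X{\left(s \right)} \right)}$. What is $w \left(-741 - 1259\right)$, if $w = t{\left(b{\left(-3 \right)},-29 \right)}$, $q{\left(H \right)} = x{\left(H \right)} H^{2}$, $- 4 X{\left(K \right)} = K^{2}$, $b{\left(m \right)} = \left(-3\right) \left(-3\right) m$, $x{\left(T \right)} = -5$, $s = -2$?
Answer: $10000$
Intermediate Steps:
$b{\left(m \right)} = 9 m$
$X{\left(K \right)} = - \frac{K^{2}}{4}$
$q{\left(H \right)} = - 5 H^{2}$
$t{\left(S,g \right)} = -5$ ($t{\left(S,g \right)} = - 5 \left(- \frac{\left(-2\right)^{2}}{4}\right)^{2} = - 5 \left(\left(- \frac{1}{4}\right) 4\right)^{2} = - 5 \left(-1\right)^{2} = \left(-5\right) 1 = -5$)
$w = -5$
$w \left(-741 - 1259\right) = - 5 \left(-741 - 1259\right) = \left(-5\right) \left(-2000\right) = 10000$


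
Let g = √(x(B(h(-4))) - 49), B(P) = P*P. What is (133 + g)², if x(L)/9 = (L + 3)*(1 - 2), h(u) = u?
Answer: 17469 + 532*I*√55 ≈ 17469.0 + 3945.4*I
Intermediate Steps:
B(P) = P²
x(L) = -27 - 9*L (x(L) = 9*((L + 3)*(1 - 2)) = 9*((3 + L)*(-1)) = 9*(-3 - L) = -27 - 9*L)
g = 2*I*√55 (g = √((-27 - 9*(-4)²) - 49) = √((-27 - 9*16) - 49) = √((-27 - 144) - 49) = √(-171 - 49) = √(-220) = 2*I*√55 ≈ 14.832*I)
(133 + g)² = (133 + 2*I*√55)²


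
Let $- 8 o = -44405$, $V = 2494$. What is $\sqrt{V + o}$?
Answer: $\frac{\sqrt{128714}}{4} \approx 89.692$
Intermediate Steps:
$o = \frac{44405}{8}$ ($o = \left(- \frac{1}{8}\right) \left(-44405\right) = \frac{44405}{8} \approx 5550.6$)
$\sqrt{V + o} = \sqrt{2494 + \frac{44405}{8}} = \sqrt{\frac{64357}{8}} = \frac{\sqrt{128714}}{4}$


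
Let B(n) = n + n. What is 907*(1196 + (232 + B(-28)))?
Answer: 1244404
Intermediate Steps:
B(n) = 2*n
907*(1196 + (232 + B(-28))) = 907*(1196 + (232 + 2*(-28))) = 907*(1196 + (232 - 56)) = 907*(1196 + 176) = 907*1372 = 1244404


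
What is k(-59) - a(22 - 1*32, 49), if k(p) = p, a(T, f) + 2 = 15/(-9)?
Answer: -166/3 ≈ -55.333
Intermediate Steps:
a(T, f) = -11/3 (a(T, f) = -2 + 15/(-9) = -2 + 15*(-⅑) = -2 - 5/3 = -11/3)
k(-59) - a(22 - 1*32, 49) = -59 - 1*(-11/3) = -59 + 11/3 = -166/3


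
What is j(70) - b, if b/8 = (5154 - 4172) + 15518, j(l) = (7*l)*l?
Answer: -97700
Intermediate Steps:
j(l) = 7*l²
b = 132000 (b = 8*((5154 - 4172) + 15518) = 8*(982 + 15518) = 8*16500 = 132000)
j(70) - b = 7*70² - 1*132000 = 7*4900 - 132000 = 34300 - 132000 = -97700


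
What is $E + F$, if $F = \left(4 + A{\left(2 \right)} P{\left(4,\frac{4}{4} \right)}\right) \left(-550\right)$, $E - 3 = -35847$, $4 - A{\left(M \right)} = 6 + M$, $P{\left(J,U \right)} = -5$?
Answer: $-49044$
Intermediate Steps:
$A{\left(M \right)} = -2 - M$ ($A{\left(M \right)} = 4 - \left(6 + M\right) = -2 - M$)
$E = -35844$ ($E = 3 - 35847 = -35844$)
$F = -13200$ ($F = \left(4 + \left(-2 - 2\right) \left(-5\right)\right) \left(-550\right) = \left(4 - -20\right) \left(-550\right) = \left(4 + 20\right) \left(-550\right) = 24 \left(-550\right) = -13200$)
$E + F = -35844 - 13200 = -49044$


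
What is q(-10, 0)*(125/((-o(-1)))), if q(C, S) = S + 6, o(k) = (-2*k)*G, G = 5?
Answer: -75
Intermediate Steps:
o(k) = -10*k (o(k) = -2*k*5 = -10*k)
q(C, S) = 6 + S
q(-10, 0)*(125/((-o(-1)))) = (6 + 0)*(125/((-(-10)*(-1)))) = 6*(125/((-1*10))) = 6*(125/(-10)) = 6*(125*(-1/10)) = 6*(-25/2) = -75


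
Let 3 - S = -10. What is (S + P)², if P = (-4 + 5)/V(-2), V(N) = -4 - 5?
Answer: 13456/81 ≈ 166.12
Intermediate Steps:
V(N) = -9
S = 13 (S = 3 - 1*(-10) = 3 + 10 = 13)
P = -⅑ (P = (-4 + 5)/(-9) = 1*(-⅑) = -⅑ ≈ -0.11111)
(S + P)² = (13 - ⅑)² = (116/9)² = 13456/81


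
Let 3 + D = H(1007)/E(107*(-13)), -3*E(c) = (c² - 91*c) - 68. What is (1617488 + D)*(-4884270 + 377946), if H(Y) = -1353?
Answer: -7512659199837957138/1030697 ≈ -7.2889e+12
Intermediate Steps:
E(c) = 68/3 - c²/3 + 91*c/3 (E(c) = -((c² - 91*c) - 68)/3 = -(-68 + c² - 91*c)/3 = 68/3 - c²/3 + 91*c/3)
D = -6180123/2061394 (D = -3 - 1353/(68/3 - (107*(-13))²/3 + 91*(107*(-13))/3) = -3 - 1353/(68/3 - ⅓*(-1391)² + (91/3)*(-1391)) = -3 - 1353/(68/3 - ⅓*1934881 - 126581/3) = -3 - 1353/(68/3 - 1934881/3 - 126581/3) = -3 - 1353/(-2061394/3) = -3 - 1353*(-3/2061394) = -3 + 4059/2061394 = -6180123/2061394 ≈ -2.9980)
(1617488 + D)*(-4884270 + 377946) = (1617488 - 6180123/2061394)*(-4884270 + 377946) = (3334273878149/2061394)*(-4506324) = -7512659199837957138/1030697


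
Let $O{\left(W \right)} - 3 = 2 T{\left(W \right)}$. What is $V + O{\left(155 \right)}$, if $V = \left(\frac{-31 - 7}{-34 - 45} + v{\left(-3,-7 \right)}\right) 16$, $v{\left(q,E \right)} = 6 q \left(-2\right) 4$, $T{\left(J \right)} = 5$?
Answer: $\frac{183651}{79} \approx 2324.7$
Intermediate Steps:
$v{\left(q,E \right)} = - 48 q$ ($v{\left(q,E \right)} = - 12 q 4 = - 48 q$)
$O{\left(W \right)} = 13$ ($O{\left(W \right)} = 3 + 2 \cdot 5 = 3 + 10 = 13$)
$V = \frac{182624}{79}$ ($V = \left(\frac{-31 - 7}{-34 - 45} - -144\right) 16 = \left(- \frac{38}{-79} + 144\right) 16 = \left(\left(-38\right) \left(- \frac{1}{79}\right) + 144\right) 16 = \left(\frac{38}{79} + 144\right) 16 = \frac{11414}{79} \cdot 16 = \frac{182624}{79} \approx 2311.7$)
$V + O{\left(155 \right)} = \frac{182624}{79} + 13 = \frac{183651}{79}$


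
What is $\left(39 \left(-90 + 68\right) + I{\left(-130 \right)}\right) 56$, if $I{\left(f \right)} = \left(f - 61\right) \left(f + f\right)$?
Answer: $2732912$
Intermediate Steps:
$I{\left(f \right)} = 2 f \left(-61 + f\right)$ ($I{\left(f \right)} = \left(-61 + f\right) 2 f = 2 f \left(-61 + f\right)$)
$\left(39 \left(-90 + 68\right) + I{\left(-130 \right)}\right) 56 = \left(39 \left(-90 + 68\right) + 2 \left(-130\right) \left(-61 - 130\right)\right) 56 = \left(39 \left(-22\right) + 2 \left(-130\right) \left(-191\right)\right) 56 = \left(-858 + 49660\right) 56 = 48802 \cdot 56 = 2732912$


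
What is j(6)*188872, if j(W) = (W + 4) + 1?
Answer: 2077592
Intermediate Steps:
j(W) = 5 + W (j(W) = (4 + W) + 1 = 5 + W)
j(6)*188872 = (5 + 6)*188872 = 11*188872 = 2077592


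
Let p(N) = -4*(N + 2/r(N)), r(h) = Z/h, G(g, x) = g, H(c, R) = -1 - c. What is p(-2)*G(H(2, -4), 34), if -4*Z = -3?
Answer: -88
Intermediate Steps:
Z = ¾ (Z = -¼*(-3) = ¾ ≈ 0.75000)
r(h) = 3/(4*h)
p(N) = -44*N/3 (p(N) = -4*(N + 2/((3/(4*N)))) = -4*(N + 2*(4*N/3)) = -4*(N + 8*N/3) = -44*N/3)
p(-2)*G(H(2, -4), 34) = (-44/3*(-2))*(-1 - 1*2) = 88*(-1 - 2)/3 = (88/3)*(-3) = -88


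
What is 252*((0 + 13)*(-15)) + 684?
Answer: -48456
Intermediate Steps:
252*((0 + 13)*(-15)) + 684 = 252*(13*(-15)) + 684 = 252*(-195) + 684 = -49140 + 684 = -48456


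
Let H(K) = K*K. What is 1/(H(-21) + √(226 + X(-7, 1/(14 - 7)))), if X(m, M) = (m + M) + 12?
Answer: 3087/1359749 - √11326/1359749 ≈ 0.0021920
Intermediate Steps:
H(K) = K²
X(m, M) = 12 + M + m (X(m, M) = (M + m) + 12 = 12 + M + m)
1/(H(-21) + √(226 + X(-7, 1/(14 - 7)))) = 1/((-21)² + √(226 + (12 + 1/(14 - 7) - 7))) = 1/(441 + √(226 + (12 + 1/7 - 7))) = 1/(441 + √(226 + (12 + ⅐ - 7))) = 1/(441 + √(226 + 36/7)) = 1/(441 + √(1618/7)) = 1/(441 + √11326/7)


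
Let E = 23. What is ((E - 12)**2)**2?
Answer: 14641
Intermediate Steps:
((E - 12)**2)**2 = ((23 - 12)**2)**2 = (11**2)**2 = 121**2 = 14641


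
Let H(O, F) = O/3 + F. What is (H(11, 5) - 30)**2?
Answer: 4096/9 ≈ 455.11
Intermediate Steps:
H(O, F) = F + O/3 (H(O, F) = O*(1/3) + F = O/3 + F = F + O/3)
(H(11, 5) - 30)**2 = ((5 + (1/3)*11) - 30)**2 = ((5 + 11/3) - 30)**2 = (26/3 - 30)**2 = (-64/3)**2 = 4096/9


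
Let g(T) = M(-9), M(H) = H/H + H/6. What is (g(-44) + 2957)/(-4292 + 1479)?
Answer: -5913/5626 ≈ -1.0510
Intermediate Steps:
M(H) = 1 + H/6 (M(H) = 1 + H*(⅙) = 1 + H/6)
g(T) = -½ (g(T) = 1 + (⅙)*(-9) = 1 - 3/2 = -½)
(g(-44) + 2957)/(-4292 + 1479) = (-½ + 2957)/(-4292 + 1479) = (5913/2)/(-2813) = (5913/2)*(-1/2813) = -5913/5626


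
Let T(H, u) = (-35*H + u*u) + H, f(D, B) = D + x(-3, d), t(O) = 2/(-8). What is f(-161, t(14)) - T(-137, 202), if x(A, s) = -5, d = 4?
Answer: -45628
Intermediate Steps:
t(O) = -¼ (t(O) = 2*(-⅛) = -¼)
f(D, B) = -5 + D (f(D, B) = D - 5 = -5 + D)
T(H, u) = u² - 34*H (T(H, u) = (-35*H + u²) + H = (u² - 35*H) + H = u² - 34*H)
f(-161, t(14)) - T(-137, 202) = (-5 - 161) - (202² - 34*(-137)) = -166 - (40804 + 4658) = -166 - 1*45462 = -166 - 45462 = -45628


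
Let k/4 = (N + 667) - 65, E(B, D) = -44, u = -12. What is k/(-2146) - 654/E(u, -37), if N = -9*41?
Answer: 340619/23606 ≈ 14.429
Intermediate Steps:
N = -369
k = 932 (k = 4*((-369 + 667) - 65) = 4*(298 - 65) = 4*233 = 932)
k/(-2146) - 654/E(u, -37) = 932/(-2146) - 654/(-44) = 932*(-1/2146) - 654*(-1/44) = -466/1073 + 327/22 = 340619/23606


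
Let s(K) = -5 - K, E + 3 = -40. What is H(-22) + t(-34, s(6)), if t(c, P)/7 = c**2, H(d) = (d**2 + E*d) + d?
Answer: 9500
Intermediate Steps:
E = -43 (E = -3 - 40 = -43)
H(d) = d**2 - 42*d (H(d) = (d**2 - 43*d) + d = d**2 - 42*d)
t(c, P) = 7*c**2
H(-22) + t(-34, s(6)) = -22*(-42 - 22) + 7*(-34)**2 = -22*(-64) + 7*1156 = 1408 + 8092 = 9500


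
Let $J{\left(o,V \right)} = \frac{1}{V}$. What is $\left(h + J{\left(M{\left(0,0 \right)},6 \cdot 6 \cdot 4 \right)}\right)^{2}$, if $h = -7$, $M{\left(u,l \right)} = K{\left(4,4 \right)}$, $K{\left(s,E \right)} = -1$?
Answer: $\frac{1014049}{20736} \approx 48.903$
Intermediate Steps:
$M{\left(u,l \right)} = -1$
$\left(h + J{\left(M{\left(0,0 \right)},6 \cdot 6 \cdot 4 \right)}\right)^{2} = \left(-7 + \frac{1}{6 \cdot 6 \cdot 4}\right)^{2} = \left(-7 + \frac{1}{36 \cdot 4}\right)^{2} = \left(-7 + \frac{1}{144}\right)^{2} = \left(- \frac{1007}{144}\right)^{2} = \frac{1014049}{20736}$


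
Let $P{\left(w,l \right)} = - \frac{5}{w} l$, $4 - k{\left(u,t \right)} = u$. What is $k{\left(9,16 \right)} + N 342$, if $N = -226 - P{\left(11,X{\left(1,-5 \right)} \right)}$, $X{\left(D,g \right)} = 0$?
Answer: $-77297$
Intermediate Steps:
$k{\left(u,t \right)} = 4 - u$
$P{\left(w,l \right)} = - \frac{5 l}{w}$
$N = -226$ ($N = -226 - \left(-5\right) 0 \cdot \frac{1}{11} = -226 - 0 = -226 + 0 = -226$)
$k{\left(9,16 \right)} + N 342 = \left(4 - 9\right) - 77292 = -5 - 77292 = -77297$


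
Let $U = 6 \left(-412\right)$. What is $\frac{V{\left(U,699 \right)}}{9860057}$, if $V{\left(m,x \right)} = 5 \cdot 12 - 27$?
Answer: $\frac{33}{9860057} \approx 3.3468 \cdot 10^{-6}$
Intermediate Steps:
$U = -2472$
$V{\left(m,x \right)} = 33$ ($V{\left(m,x \right)} = 60 - 27 = 33$)
$\frac{V{\left(U,699 \right)}}{9860057} = \frac{33}{9860057}$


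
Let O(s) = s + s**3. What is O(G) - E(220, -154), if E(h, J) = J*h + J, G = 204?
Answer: 8523902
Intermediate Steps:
E(h, J) = J + J*h
O(G) - E(220, -154) = (204 + 204**3) - (-154)*(1 + 220) = (204 + 8489664) - (-154)*221 = 8489868 - 1*(-34034) = 8489868 + 34034 = 8523902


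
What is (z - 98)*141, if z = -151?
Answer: -35109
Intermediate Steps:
(z - 98)*141 = (-151 - 98)*141 = -249*141 = -35109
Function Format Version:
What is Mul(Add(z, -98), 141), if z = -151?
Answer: -35109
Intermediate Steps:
Mul(Add(z, -98), 141) = Mul(Add(-151, -98), 141) = Mul(-249, 141) = -35109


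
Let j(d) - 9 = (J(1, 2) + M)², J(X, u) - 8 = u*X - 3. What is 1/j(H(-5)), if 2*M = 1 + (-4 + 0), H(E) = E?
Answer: 4/157 ≈ 0.025478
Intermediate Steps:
J(X, u) = 5 + X*u (J(X, u) = 8 + (u*X - 3) = 8 + (X*u - 3) = 8 + (-3 + X*u) = 5 + X*u)
M = -3/2 (M = (1 + (-4 + 0))/2 = (1 - 4)/2 = (½)*(-3) = -3/2 ≈ -1.5000)
j(d) = 157/4 (j(d) = 9 + ((5 + 1*2) - 3/2)² = 9 + ((5 + 2) - 3/2)² = 9 + (7 - 3/2)² = 9 + (11/2)² = 9 + 121/4 = 157/4)
1/j(H(-5)) = 1/(157/4) = 4/157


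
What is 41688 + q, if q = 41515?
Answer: 83203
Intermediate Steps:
41688 + q = 41688 + 41515 = 83203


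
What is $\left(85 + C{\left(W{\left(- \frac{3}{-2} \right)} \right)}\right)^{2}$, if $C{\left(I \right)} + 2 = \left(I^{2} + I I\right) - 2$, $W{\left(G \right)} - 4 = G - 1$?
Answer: $\frac{59049}{4} \approx 14762.0$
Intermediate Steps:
$W{\left(G \right)} = 3 + G$ ($W{\left(G \right)} = 4 + \left(G - 1\right) = 4 + \left(-1 + G\right) = 3 + G$)
$C{\left(I \right)} = -4 + 2 I^{2}$ ($C{\left(I \right)} = -2 - \left(2 - I^{2} - I I\right) = -2 + \left(\left(I^{2} + I^{2}\right) - 2\right) = -2 + \left(2 I^{2} - 2\right) = -2 + \left(-2 + 2 I^{2}\right) = -4 + 2 I^{2}$)
$\left(85 + C{\left(W{\left(- \frac{3}{-2} \right)} \right)}\right)^{2} = \left(85 - \left(4 - 2 \left(3 - \frac{3}{-2}\right)^{2}\right)\right)^{2} = \left(85 - \left(4 - 2 \left(3 - - \frac{3}{2}\right)^{2}\right)\right)^{2} = \left(85 - \left(4 - 2 \left(3 + \frac{3}{2}\right)^{2}\right)\right)^{2} = \left(85 - \left(4 - 2 \left(\frac{9}{2}\right)^{2}\right)\right)^{2} = \left(85 + \left(-4 + 2 \cdot \frac{81}{4}\right)\right)^{2} = \left(85 + \left(-4 + \frac{81}{2}\right)\right)^{2} = \left(85 + \frac{73}{2}\right)^{2} = \left(\frac{243}{2}\right)^{2} = \frac{59049}{4}$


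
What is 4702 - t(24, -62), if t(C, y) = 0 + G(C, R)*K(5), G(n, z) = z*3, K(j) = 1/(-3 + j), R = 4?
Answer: 4696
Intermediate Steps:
G(n, z) = 3*z
t(C, y) = 6 (t(C, y) = 0 + (3*4)/(-3 + 5) = 0 + 12/2 = 0 + 12*(1/2) = 0 + 6 = 6)
4702 - t(24, -62) = 4702 - 1*6 = 4702 - 6 = 4696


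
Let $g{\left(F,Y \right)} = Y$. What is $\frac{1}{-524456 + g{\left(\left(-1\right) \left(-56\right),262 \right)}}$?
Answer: $- \frac{1}{524194} \approx -1.9077 \cdot 10^{-6}$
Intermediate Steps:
$\frac{1}{-524456 + g{\left(\left(-1\right) \left(-56\right),262 \right)}} = \frac{1}{-524456 + 262} = \frac{1}{-524194} = - \frac{1}{524194}$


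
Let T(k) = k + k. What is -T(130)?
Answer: -260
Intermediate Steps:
T(k) = 2*k
-T(130) = -2*130 = -1*260 = -260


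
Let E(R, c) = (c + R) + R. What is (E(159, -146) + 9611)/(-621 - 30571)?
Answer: -9783/31192 ≈ -0.31364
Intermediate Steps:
E(R, c) = c + 2*R (E(R, c) = (R + c) + R = c + 2*R)
(E(159, -146) + 9611)/(-621 - 30571) = ((-146 + 2*159) + 9611)/(-621 - 30571) = ((-146 + 318) + 9611)/(-31192) = (172 + 9611)*(-1/31192) = 9783*(-1/31192) = -9783/31192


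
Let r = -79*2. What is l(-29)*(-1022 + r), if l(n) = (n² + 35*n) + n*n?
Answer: -787060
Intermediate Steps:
l(n) = 2*n² + 35*n (l(n) = (n² + 35*n) + n² = 2*n² + 35*n)
r = -158
l(-29)*(-1022 + r) = (-29*(35 + 2*(-29)))*(-1022 - 158) = -29*(35 - 58)*(-1180) = -29*(-23)*(-1180) = 667*(-1180) = -787060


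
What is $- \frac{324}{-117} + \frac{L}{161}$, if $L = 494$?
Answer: $\frac{12218}{2093} \approx 5.8376$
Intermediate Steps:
$- \frac{324}{-117} + \frac{L}{161} = - \frac{324}{-117} + \frac{494}{161} = \left(-324\right) \left(- \frac{1}{117}\right) + 494 \cdot \frac{1}{161} = \frac{36}{13} + \frac{494}{161} = \frac{12218}{2093}$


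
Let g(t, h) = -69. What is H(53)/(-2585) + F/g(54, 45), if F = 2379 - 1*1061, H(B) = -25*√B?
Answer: -1318/69 + 5*√53/517 ≈ -19.031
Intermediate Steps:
F = 1318 (F = 2379 - 1061 = 1318)
H(53)/(-2585) + F/g(54, 45) = -25*√53/(-2585) + 1318/(-69) = -25*√53*(-1/2585) + 1318*(-1/69) = 5*√53/517 - 1318/69 = -1318/69 + 5*√53/517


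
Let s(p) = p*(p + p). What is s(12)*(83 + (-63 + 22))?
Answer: 12096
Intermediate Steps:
s(p) = 2*p² (s(p) = p*(2*p) = 2*p²)
s(12)*(83 + (-63 + 22)) = (2*12²)*(83 + (-63 + 22)) = (2*144)*(83 - 41) = 288*42 = 12096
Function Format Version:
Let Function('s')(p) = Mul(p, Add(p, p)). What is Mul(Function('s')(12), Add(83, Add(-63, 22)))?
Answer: 12096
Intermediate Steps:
Function('s')(p) = Mul(2, Pow(p, 2)) (Function('s')(p) = Mul(p, Mul(2, p)) = Mul(2, Pow(p, 2)))
Mul(Function('s')(12), Add(83, Add(-63, 22))) = Mul(Mul(2, Pow(12, 2)), Add(83, Add(-63, 22))) = Mul(Mul(2, 144), Add(83, -41)) = Mul(288, 42) = 12096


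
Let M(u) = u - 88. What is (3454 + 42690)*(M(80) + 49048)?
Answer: 2262901760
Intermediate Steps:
M(u) = -88 + u
(3454 + 42690)*(M(80) + 49048) = (3454 + 42690)*((-88 + 80) + 49048) = 46144*(-8 + 49048) = 46144*49040 = 2262901760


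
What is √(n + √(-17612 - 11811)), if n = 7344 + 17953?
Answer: √(25297 + I*√29423) ≈ 159.05 + 0.5392*I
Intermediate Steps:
n = 25297
√(n + √(-17612 - 11811)) = √(25297 + √(-17612 - 11811)) = √(25297 + √(-29423)) = √(25297 + I*√29423)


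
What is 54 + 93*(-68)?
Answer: -6270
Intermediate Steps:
54 + 93*(-68) = 54 - 6324 = -6270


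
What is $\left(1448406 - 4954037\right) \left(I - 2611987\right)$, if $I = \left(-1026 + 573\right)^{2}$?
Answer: $8437275566918$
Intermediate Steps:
$I = 205209$ ($I = \left(-453\right)^{2} = 205209$)
$\left(1448406 - 4954037\right) \left(I - 2611987\right) = \left(1448406 - 4954037\right) \left(205209 - 2611987\right) = \left(-3505631\right) \left(-2406778\right) = 8437275566918$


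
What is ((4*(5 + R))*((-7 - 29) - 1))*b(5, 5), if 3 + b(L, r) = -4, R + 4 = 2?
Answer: 3108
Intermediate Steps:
R = -2 (R = -4 + 2 = -2)
b(L, r) = -7 (b(L, r) = -3 - 4 = -7)
((4*(5 + R))*((-7 - 29) - 1))*b(5, 5) = ((4*(5 - 2))*((-7 - 29) - 1))*(-7) = ((4*3)*(-36 - 1))*(-7) = (12*(-37))*(-7) = -444*(-7) = 3108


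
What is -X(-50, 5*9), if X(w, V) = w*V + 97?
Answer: 2153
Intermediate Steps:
X(w, V) = 97 + V*w (X(w, V) = V*w + 97 = 97 + V*w)
-X(-50, 5*9) = -(97 + (5*9)*(-50)) = -(97 + 45*(-50)) = -(97 - 2250) = -1*(-2153) = 2153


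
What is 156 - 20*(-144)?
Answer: 3036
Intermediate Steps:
156 - 20*(-144) = 156 + 2880 = 3036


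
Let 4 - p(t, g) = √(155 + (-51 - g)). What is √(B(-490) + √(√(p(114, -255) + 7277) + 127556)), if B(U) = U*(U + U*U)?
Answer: √(-117408900 + √(127556 + √(7281 - √359))) ≈ 10836.0*I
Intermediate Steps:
p(t, g) = 4 - √(104 - g) (p(t, g) = 4 - √(155 + (-51 - g)) = 4 - √(104 - g))
B(U) = U*(U + U²)
√(B(-490) + √(√(p(114, -255) + 7277) + 127556)) = √((-490)²*(1 - 490) + √(√((4 - √(104 - 1*(-255))) + 7277) + 127556)) = √(240100*(-489) + √(√((4 - √(104 + 255)) + 7277) + 127556)) = √(-117408900 + √(√((4 - √359) + 7277) + 127556)) = √(-117408900 + √(√(7281 - √359) + 127556)) = √(-117408900 + √(127556 + √(7281 - √359)))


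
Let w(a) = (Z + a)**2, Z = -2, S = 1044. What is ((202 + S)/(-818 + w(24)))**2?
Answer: 388129/27889 ≈ 13.917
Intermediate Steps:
w(a) = (-2 + a)**2
((202 + S)/(-818 + w(24)))**2 = ((202 + 1044)/(-818 + (-2 + 24)**2))**2 = (1246/(-818 + 22**2))**2 = (1246/(-818 + 484))**2 = (1246/(-334))**2 = (1246*(-1/334))**2 = (-623/167)**2 = 388129/27889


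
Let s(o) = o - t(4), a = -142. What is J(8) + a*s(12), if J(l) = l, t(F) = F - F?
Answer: -1696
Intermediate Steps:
t(F) = 0
s(o) = o (s(o) = o - 1*0 = o + 0 = o)
J(8) + a*s(12) = 8 - 142*12 = 8 - 1704 = -1696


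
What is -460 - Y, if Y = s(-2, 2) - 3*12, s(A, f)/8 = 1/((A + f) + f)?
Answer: -428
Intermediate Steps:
s(A, f) = 8/(A + 2*f) (s(A, f) = 8/((A + f) + f) = 8/(A + 2*f))
Y = -32 (Y = 8/(-2 + 2*2) - 3*12 = 8/(-2 + 4) - 36 = 8/2 - 36 = 8*(1/2) - 36 = 4 - 36 = -32)
-460 - Y = -460 - 1*(-32) = -460 + 32 = -428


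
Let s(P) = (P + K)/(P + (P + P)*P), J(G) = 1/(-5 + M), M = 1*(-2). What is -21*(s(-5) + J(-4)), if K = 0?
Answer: 16/3 ≈ 5.3333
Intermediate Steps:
M = -2
J(G) = -⅐ (J(G) = 1/(-5 - 2) = 1/(-7) = -⅐)
s(P) = P/(P + 2*P²) (s(P) = (P + 0)/(P + (P + P)*P) = P/(P + (2*P)*P) = P/(P + 2*P²))
-21*(s(-5) + J(-4)) = -21*(1/(1 + 2*(-5)) - ⅐) = -21*(1/(1 - 10) - ⅐) = -21*(1/(-9) - ⅐) = -21*(-⅑ - ⅐) = -21*(-16/63) = 16/3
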